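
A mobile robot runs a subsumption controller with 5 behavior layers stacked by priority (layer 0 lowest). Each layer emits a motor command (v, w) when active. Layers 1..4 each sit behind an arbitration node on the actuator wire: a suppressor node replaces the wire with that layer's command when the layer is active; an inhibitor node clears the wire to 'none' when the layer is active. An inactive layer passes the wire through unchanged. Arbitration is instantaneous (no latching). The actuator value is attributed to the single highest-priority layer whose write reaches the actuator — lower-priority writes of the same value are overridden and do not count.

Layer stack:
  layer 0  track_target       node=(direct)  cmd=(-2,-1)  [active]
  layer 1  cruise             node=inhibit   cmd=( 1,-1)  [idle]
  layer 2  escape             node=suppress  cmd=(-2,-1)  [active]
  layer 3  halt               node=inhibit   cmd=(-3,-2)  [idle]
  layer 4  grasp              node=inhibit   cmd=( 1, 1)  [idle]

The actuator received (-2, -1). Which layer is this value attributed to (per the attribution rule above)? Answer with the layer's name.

escape

[0] track_target on; wire := (-2, -1)
[1] cruise off; pass (-2, -1)
[2] escape on (suppress); wire := (-2, -1)
[3] halt off; pass (-2, -1)
[4] grasp off; pass (-2, -1)
output (-2, -1)
last writer: layer 2 = escape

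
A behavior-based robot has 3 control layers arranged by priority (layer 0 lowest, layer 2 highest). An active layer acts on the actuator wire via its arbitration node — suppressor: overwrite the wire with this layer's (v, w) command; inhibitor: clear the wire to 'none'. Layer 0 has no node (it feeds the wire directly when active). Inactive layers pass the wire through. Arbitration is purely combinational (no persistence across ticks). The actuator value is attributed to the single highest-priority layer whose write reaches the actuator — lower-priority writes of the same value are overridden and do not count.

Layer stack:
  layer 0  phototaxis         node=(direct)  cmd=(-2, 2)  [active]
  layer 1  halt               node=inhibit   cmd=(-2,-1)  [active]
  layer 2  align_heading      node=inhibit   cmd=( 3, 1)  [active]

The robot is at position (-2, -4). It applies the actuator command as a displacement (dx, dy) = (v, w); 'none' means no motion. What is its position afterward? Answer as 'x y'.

-2 -4

[0] phototaxis on; wire := (-2, 2)
[1] halt on (inhibit); wire := none
[2] align_heading on (inhibit); wire := none
output none
position: (-2, -4) + none = (-2, -4)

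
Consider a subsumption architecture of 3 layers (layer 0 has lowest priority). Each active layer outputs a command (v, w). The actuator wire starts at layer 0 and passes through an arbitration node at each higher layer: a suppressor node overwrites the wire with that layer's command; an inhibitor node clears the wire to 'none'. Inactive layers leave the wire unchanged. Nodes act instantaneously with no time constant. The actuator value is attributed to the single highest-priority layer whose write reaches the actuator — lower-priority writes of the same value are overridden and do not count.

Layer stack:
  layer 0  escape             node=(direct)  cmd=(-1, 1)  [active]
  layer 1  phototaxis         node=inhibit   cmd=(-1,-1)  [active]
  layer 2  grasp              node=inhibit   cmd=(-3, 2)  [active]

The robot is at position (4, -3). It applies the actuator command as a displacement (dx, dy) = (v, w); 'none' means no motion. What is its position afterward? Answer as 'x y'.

4 -3

layer 0 (escape) active — direct: (-1, 1)
layer 1 (phototaxis) active — inhibits: none
layer 2 (grasp) active — inhibits: none
→ actuator none
position: (4, -3) + none = (4, -3)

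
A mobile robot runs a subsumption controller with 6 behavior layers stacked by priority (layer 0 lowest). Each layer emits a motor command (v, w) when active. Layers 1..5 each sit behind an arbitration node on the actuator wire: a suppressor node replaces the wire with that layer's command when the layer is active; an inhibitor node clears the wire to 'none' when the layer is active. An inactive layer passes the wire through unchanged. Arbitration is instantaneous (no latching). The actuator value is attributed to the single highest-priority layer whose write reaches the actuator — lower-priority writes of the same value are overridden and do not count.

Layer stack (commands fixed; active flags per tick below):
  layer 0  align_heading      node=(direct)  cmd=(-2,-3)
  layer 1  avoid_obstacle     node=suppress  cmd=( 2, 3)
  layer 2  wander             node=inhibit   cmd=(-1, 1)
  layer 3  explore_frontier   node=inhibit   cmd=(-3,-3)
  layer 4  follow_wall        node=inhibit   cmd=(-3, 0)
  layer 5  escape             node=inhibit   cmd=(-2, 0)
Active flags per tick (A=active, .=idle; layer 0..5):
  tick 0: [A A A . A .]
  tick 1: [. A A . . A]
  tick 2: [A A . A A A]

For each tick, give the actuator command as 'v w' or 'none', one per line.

tick 0:
  L0 align_heading: active, feeds wire = (-2, -3)
  L1 avoid_obstacle: active, suppressor → wire = (2, 3)
  L2 wander: active, inhibitor → wire = none
  L3 explore_frontier: idle → wire stays none
  L4 follow_wall: active, inhibitor → wire = none
  L5 escape: idle → wire stays none
  actuator = none
tick 1:
  L0 align_heading: idle → wire = none
  L1 avoid_obstacle: active, suppressor → wire = (2, 3)
  L2 wander: active, inhibitor → wire = none
  L3 explore_frontier: idle → wire stays none
  L4 follow_wall: idle → wire stays none
  L5 escape: active, inhibitor → wire = none
  actuator = none
tick 2:
  L0 align_heading: active, feeds wire = (-2, -3)
  L1 avoid_obstacle: active, suppressor → wire = (2, 3)
  L2 wander: idle → wire stays (2, 3)
  L3 explore_frontier: active, inhibitor → wire = none
  L4 follow_wall: active, inhibitor → wire = none
  L5 escape: active, inhibitor → wire = none
  actuator = none

none
none
none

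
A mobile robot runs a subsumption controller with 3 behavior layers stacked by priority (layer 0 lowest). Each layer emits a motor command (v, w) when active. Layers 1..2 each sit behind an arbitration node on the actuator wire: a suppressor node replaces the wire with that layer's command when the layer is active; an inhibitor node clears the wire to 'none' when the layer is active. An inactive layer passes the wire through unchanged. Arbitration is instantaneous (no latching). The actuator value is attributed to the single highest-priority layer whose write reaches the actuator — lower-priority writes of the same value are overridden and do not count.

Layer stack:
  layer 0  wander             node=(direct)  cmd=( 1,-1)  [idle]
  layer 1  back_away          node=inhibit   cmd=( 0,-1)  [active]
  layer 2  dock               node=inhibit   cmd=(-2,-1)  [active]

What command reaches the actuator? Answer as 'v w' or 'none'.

[0] wander off; wire := none
[1] back_away on (inhibit); wire := none
[2] dock on (inhibit); wire := none
output none

none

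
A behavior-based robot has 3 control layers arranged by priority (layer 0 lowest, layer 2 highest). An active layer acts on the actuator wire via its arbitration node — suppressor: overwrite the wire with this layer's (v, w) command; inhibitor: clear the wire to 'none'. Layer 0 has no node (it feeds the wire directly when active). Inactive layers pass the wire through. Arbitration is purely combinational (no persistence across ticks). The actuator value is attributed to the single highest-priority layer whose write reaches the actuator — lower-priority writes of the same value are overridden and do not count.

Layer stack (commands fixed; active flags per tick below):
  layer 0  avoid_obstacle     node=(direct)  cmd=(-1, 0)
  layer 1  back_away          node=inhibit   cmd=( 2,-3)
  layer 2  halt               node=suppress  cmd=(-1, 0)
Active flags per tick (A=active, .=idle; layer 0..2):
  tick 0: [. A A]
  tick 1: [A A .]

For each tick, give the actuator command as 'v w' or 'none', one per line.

-1 0
none

tick 0:
  [0] avoid_obstacle off; wire := none
  [1] back_away on (inhibit); wire := none
  [2] halt on (suppress); wire := (-1, 0)
  output (-1, 0)
tick 1:
  [0] avoid_obstacle on; wire := (-1, 0)
  [1] back_away on (inhibit); wire := none
  [2] halt off; pass none
  output none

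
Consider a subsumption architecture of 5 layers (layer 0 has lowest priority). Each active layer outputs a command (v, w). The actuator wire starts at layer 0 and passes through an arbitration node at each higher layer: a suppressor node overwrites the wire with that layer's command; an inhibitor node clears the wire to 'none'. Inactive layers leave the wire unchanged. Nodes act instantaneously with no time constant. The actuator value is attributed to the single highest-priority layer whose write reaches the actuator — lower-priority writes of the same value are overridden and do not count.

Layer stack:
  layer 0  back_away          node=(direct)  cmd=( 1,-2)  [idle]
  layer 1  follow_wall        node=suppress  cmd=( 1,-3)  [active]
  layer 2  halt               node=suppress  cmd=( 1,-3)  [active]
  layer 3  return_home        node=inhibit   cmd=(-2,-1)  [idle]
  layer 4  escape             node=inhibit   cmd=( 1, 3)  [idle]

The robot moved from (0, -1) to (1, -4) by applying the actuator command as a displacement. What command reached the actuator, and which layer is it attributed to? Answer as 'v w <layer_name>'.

1 -3 halt

displacement = (1, -4) − (0, -1) = (1, -3)
L0 back_away: idle → wire = none
L1 follow_wall: active, suppressor → wire = (1, -3)
L2 halt: active, suppressor → wire = (1, -3)
L3 return_home: idle → wire stays (1, -3)
L4 escape: idle → wire stays (1, -3)
actuator = (1, -3) — from layer 2 (halt)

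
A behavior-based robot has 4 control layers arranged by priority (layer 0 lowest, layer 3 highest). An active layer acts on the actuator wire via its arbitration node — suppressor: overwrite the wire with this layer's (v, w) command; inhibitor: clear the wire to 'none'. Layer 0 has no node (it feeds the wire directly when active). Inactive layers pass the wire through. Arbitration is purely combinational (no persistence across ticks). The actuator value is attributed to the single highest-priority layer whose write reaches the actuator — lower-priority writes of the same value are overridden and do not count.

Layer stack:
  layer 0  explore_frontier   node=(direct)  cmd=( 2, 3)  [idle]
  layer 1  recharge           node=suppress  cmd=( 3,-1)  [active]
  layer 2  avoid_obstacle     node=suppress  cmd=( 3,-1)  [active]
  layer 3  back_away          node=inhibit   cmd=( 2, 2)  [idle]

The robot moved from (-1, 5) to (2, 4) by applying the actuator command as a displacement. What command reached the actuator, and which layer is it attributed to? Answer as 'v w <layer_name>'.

displacement = (2, 4) − (-1, 5) = (3, -1)
layer 0 (explore_frontier) idle — none
layer 1 (recharge) active — suppresses: (3, -1)
layer 2 (avoid_obstacle) active — suppresses: (3, -1)
layer 3 (back_away) idle — unchanged: (3, -1)
→ actuator (3, -1) — from layer 2 (avoid_obstacle)

3 -1 avoid_obstacle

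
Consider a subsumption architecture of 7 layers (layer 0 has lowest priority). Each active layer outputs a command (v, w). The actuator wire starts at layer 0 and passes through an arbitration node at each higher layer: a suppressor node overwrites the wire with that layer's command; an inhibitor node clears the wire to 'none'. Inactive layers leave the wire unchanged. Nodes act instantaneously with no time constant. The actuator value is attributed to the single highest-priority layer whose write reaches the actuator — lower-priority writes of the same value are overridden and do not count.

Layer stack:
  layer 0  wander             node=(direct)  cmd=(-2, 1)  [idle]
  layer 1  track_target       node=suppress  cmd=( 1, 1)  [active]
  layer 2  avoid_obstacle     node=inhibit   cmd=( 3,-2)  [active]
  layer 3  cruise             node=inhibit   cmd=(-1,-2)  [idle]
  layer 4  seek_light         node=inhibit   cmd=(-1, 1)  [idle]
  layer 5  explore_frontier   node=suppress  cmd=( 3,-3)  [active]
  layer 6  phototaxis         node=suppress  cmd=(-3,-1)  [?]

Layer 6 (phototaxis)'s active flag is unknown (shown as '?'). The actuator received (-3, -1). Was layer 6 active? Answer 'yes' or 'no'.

yes

If layer 6 is active=yes:
  actuator would be (-3, -1)
If layer 6 is active=no:
  actuator would be (3, -3)
Observed (-3, -1), so layer 6 was active.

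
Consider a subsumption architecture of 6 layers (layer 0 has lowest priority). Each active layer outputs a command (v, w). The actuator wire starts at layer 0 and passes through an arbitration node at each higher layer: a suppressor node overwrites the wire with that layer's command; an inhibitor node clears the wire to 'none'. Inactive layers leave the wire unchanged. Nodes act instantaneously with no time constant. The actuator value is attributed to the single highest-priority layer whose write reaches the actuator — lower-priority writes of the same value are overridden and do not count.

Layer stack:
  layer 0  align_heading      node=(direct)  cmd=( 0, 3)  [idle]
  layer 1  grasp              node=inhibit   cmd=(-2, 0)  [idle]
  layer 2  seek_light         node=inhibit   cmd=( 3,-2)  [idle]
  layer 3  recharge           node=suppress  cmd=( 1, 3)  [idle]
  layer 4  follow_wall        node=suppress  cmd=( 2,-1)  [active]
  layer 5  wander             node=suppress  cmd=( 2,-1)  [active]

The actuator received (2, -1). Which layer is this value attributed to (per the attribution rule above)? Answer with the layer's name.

wander

L0 align_heading: idle → wire = none
L1 grasp: idle → wire stays none
L2 seek_light: idle → wire stays none
L3 recharge: idle → wire stays none
L4 follow_wall: active, suppressor → wire = (2, -1)
L5 wander: active, suppressor → wire = (2, -1)
actuator = (2, -1)
last writer: layer 5 = wander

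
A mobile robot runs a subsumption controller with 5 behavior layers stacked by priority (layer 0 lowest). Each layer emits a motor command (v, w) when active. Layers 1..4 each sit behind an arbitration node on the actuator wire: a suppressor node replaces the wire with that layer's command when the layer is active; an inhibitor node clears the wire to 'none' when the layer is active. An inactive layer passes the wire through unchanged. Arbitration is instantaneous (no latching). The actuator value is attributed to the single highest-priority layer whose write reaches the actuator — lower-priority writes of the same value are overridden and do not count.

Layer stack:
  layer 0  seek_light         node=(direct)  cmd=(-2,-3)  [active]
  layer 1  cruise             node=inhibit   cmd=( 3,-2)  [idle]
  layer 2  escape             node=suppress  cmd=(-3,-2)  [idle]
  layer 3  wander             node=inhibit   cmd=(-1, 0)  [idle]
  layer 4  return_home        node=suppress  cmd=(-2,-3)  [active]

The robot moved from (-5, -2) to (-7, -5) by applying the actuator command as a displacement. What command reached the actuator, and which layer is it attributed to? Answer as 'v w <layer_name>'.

displacement = (-7, -5) − (-5, -2) = (-2, -3)
[0] seek_light on; wire := (-2, -3)
[1] cruise off; pass (-2, -3)
[2] escape off; pass (-2, -3)
[3] wander off; pass (-2, -3)
[4] return_home on (suppress); wire := (-2, -3)
output (-2, -3) — from layer 4 (return_home)

-2 -3 return_home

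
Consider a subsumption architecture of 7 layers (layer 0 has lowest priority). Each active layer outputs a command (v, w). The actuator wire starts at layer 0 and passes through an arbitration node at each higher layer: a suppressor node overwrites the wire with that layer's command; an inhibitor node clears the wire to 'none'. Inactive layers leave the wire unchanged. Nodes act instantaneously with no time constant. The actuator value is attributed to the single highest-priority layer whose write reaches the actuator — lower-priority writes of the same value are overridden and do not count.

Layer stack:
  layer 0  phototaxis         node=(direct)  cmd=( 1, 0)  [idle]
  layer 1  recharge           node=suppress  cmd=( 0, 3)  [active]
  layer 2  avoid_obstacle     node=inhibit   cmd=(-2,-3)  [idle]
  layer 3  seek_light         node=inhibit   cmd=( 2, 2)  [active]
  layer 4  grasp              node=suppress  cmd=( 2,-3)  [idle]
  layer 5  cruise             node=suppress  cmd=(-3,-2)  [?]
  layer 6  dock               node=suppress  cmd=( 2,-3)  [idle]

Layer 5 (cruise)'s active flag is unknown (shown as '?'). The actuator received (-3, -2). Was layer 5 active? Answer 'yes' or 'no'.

If layer 5 is active=yes:
  actuator would be (-3, -2)
If layer 5 is active=no:
  actuator would be none
Observed (-3, -2), so layer 5 was active.

yes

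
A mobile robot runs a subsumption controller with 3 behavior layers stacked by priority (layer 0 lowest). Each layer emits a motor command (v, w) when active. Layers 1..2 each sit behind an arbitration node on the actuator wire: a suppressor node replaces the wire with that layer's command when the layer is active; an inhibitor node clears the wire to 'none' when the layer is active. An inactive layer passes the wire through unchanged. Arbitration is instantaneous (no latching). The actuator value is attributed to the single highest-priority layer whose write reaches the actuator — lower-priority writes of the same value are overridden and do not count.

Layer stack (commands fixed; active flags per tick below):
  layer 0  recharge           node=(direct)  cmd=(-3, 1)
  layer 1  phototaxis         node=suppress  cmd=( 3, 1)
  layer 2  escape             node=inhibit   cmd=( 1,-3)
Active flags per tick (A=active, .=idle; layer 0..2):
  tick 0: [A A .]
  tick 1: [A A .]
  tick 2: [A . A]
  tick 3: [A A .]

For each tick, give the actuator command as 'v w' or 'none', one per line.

tick 0:
  [0] recharge on; wire := (-3, 1)
  [1] phototaxis on (suppress); wire := (3, 1)
  [2] escape off; pass (3, 1)
  output (3, 1)
tick 1:
  [0] recharge on; wire := (-3, 1)
  [1] phototaxis on (suppress); wire := (3, 1)
  [2] escape off; pass (3, 1)
  output (3, 1)
tick 2:
  [0] recharge on; wire := (-3, 1)
  [1] phototaxis off; pass (-3, 1)
  [2] escape on (inhibit); wire := none
  output none
tick 3:
  [0] recharge on; wire := (-3, 1)
  [1] phototaxis on (suppress); wire := (3, 1)
  [2] escape off; pass (3, 1)
  output (3, 1)

3 1
3 1
none
3 1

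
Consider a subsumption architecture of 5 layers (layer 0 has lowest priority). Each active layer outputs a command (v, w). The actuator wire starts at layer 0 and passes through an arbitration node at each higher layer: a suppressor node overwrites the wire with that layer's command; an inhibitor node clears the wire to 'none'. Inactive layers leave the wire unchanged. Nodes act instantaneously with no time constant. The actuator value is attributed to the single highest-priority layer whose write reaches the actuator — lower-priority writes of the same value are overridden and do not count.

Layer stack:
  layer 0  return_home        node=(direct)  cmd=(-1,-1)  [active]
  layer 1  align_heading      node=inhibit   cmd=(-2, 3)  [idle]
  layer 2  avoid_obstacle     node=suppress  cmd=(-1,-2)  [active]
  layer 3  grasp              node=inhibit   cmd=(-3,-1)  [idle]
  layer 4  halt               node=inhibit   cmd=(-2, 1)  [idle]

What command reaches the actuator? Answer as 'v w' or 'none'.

L0 return_home: active, feeds wire = (-1, -1)
L1 align_heading: idle → wire stays (-1, -1)
L2 avoid_obstacle: active, suppressor → wire = (-1, -2)
L3 grasp: idle → wire stays (-1, -2)
L4 halt: idle → wire stays (-1, -2)
actuator = (-1, -2)

-1 -2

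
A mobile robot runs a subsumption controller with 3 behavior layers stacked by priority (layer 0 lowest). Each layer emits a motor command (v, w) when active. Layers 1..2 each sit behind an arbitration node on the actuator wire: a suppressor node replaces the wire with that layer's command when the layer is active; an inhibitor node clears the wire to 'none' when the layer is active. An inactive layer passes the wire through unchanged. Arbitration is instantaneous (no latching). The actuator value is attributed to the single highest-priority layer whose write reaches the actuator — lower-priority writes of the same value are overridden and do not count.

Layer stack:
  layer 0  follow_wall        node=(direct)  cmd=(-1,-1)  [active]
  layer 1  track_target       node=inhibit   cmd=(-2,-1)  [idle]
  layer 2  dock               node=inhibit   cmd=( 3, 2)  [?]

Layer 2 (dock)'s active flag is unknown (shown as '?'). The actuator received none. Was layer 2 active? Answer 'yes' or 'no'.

If layer 2 is active=yes:
  actuator would be none
If layer 2 is active=no:
  actuator would be (-1, -1)
Observed none, so layer 2 was active.

yes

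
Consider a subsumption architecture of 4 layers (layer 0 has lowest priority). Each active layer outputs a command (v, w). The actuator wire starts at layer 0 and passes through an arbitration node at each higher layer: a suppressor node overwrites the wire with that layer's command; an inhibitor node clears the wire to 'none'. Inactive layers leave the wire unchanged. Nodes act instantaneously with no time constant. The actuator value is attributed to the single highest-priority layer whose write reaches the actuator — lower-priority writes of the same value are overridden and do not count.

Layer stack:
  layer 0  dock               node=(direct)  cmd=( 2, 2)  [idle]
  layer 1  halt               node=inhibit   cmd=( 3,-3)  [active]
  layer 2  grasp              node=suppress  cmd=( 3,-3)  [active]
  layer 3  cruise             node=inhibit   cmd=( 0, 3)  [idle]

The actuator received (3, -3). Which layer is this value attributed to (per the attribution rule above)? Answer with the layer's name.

L0 dock: idle → wire = none
L1 halt: active, inhibitor → wire = none
L2 grasp: active, suppressor → wire = (3, -3)
L3 cruise: idle → wire stays (3, -3)
actuator = (3, -3)
last writer: layer 2 = grasp

grasp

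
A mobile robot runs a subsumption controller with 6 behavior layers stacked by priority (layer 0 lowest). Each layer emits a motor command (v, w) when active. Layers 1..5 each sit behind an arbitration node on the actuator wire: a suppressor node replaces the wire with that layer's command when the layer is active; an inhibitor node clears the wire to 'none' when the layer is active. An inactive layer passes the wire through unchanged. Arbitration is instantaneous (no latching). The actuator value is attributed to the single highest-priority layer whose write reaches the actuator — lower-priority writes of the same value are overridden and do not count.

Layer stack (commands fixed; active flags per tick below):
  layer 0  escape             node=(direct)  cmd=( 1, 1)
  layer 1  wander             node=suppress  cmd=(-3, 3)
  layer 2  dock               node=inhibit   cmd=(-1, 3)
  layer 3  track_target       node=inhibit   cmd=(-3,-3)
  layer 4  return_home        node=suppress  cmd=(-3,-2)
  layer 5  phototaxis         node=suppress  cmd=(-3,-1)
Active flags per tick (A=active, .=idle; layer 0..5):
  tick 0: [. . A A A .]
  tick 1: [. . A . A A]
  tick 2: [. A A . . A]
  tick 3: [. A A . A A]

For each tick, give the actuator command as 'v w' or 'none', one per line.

-3 -2
-3 -1
-3 -1
-3 -1

tick 0:
  layer 0 (escape) idle — none
  layer 1 (wander) idle — unchanged: none
  layer 2 (dock) active — inhibits: none
  layer 3 (track_target) active — inhibits: none
  layer 4 (return_home) active — suppresses: (-3, -2)
  layer 5 (phototaxis) idle — unchanged: (-3, -2)
  → actuator (-3, -2)
tick 1:
  layer 0 (escape) idle — none
  layer 1 (wander) idle — unchanged: none
  layer 2 (dock) active — inhibits: none
  layer 3 (track_target) idle — unchanged: none
  layer 4 (return_home) active — suppresses: (-3, -2)
  layer 5 (phototaxis) active — suppresses: (-3, -1)
  → actuator (-3, -1)
tick 2:
  layer 0 (escape) idle — none
  layer 1 (wander) active — suppresses: (-3, 3)
  layer 2 (dock) active — inhibits: none
  layer 3 (track_target) idle — unchanged: none
  layer 4 (return_home) idle — unchanged: none
  layer 5 (phototaxis) active — suppresses: (-3, -1)
  → actuator (-3, -1)
tick 3:
  layer 0 (escape) idle — none
  layer 1 (wander) active — suppresses: (-3, 3)
  layer 2 (dock) active — inhibits: none
  layer 3 (track_target) idle — unchanged: none
  layer 4 (return_home) active — suppresses: (-3, -2)
  layer 5 (phototaxis) active — suppresses: (-3, -1)
  → actuator (-3, -1)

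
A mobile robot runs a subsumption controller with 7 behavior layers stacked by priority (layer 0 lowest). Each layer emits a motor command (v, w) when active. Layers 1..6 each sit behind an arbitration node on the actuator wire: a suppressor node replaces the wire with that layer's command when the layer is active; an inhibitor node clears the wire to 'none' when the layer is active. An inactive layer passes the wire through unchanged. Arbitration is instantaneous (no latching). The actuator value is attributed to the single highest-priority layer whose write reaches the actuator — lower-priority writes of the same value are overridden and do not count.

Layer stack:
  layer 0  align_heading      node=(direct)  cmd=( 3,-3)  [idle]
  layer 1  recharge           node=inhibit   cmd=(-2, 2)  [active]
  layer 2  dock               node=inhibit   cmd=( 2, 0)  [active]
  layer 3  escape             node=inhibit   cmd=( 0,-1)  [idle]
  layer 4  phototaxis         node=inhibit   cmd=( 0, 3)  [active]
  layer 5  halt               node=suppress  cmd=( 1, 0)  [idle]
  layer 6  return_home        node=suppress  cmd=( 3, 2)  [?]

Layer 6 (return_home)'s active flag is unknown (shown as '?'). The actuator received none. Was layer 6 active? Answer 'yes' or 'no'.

If layer 6 is active=yes:
  actuator would be (3, 2)
If layer 6 is active=no:
  actuator would be none
Observed none, so layer 6 was idle.

no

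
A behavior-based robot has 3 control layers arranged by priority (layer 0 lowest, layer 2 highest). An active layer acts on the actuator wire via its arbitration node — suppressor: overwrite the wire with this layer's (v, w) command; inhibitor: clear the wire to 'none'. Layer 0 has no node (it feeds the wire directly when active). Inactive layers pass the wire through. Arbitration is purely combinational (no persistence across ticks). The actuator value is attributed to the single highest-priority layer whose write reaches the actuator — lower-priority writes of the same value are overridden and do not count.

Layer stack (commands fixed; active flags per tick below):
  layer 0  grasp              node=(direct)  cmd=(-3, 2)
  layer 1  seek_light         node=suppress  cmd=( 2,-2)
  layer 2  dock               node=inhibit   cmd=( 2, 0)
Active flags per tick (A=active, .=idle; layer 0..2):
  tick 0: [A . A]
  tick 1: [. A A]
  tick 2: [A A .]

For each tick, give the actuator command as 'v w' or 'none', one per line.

tick 0:
  layer 0 (grasp) active — direct: (-3, 2)
  layer 1 (seek_light) idle — unchanged: (-3, 2)
  layer 2 (dock) active — inhibits: none
  → actuator none
tick 1:
  layer 0 (grasp) idle — none
  layer 1 (seek_light) active — suppresses: (2, -2)
  layer 2 (dock) active — inhibits: none
  → actuator none
tick 2:
  layer 0 (grasp) active — direct: (-3, 2)
  layer 1 (seek_light) active — suppresses: (2, -2)
  layer 2 (dock) idle — unchanged: (2, -2)
  → actuator (2, -2)

none
none
2 -2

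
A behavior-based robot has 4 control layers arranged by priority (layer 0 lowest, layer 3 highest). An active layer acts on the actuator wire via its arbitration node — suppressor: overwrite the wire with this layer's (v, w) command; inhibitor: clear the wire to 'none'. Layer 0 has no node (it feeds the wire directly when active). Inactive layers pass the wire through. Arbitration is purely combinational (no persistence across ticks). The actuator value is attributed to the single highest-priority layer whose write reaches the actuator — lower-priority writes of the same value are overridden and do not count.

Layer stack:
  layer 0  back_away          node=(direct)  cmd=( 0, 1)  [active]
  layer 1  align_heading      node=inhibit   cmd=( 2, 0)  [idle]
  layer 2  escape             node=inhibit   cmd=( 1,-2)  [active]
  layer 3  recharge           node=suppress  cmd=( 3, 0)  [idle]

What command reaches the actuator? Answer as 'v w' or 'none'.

none

layer 0 (back_away) active — direct: (0, 1)
layer 1 (align_heading) idle — unchanged: (0, 1)
layer 2 (escape) active — inhibits: none
layer 3 (recharge) idle — unchanged: none
→ actuator none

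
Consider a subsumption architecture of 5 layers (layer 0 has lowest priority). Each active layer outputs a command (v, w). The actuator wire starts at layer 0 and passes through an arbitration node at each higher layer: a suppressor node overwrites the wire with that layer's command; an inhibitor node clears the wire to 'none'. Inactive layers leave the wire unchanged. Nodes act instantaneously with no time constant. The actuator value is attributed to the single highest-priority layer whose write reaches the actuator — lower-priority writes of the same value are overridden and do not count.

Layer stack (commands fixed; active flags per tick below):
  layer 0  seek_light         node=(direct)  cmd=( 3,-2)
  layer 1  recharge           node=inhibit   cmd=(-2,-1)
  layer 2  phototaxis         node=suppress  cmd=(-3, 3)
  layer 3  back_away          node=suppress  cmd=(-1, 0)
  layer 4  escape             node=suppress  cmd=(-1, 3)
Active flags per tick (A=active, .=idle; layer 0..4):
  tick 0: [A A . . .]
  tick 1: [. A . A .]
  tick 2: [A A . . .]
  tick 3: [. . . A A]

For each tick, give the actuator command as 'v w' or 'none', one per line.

tick 0:
  [0] seek_light on; wire := (3, -2)
  [1] recharge on (inhibit); wire := none
  [2] phototaxis off; pass none
  [3] back_away off; pass none
  [4] escape off; pass none
  output none
tick 1:
  [0] seek_light off; wire := none
  [1] recharge on (inhibit); wire := none
  [2] phototaxis off; pass none
  [3] back_away on (suppress); wire := (-1, 0)
  [4] escape off; pass (-1, 0)
  output (-1, 0)
tick 2:
  [0] seek_light on; wire := (3, -2)
  [1] recharge on (inhibit); wire := none
  [2] phototaxis off; pass none
  [3] back_away off; pass none
  [4] escape off; pass none
  output none
tick 3:
  [0] seek_light off; wire := none
  [1] recharge off; pass none
  [2] phototaxis off; pass none
  [3] back_away on (suppress); wire := (-1, 0)
  [4] escape on (suppress); wire := (-1, 3)
  output (-1, 3)

none
-1 0
none
-1 3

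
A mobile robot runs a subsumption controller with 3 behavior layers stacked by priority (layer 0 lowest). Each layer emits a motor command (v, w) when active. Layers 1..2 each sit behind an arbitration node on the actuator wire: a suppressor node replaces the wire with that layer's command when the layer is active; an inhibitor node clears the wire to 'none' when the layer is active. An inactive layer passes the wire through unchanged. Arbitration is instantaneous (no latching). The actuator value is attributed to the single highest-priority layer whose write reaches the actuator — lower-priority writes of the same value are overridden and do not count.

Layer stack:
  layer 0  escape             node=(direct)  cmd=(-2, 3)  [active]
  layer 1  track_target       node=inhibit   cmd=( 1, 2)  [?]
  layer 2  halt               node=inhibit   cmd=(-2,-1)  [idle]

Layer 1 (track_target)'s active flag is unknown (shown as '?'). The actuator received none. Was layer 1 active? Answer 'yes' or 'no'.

yes

If layer 1 is active=yes:
  actuator would be none
If layer 1 is active=no:
  actuator would be (-2, 3)
Observed none, so layer 1 was active.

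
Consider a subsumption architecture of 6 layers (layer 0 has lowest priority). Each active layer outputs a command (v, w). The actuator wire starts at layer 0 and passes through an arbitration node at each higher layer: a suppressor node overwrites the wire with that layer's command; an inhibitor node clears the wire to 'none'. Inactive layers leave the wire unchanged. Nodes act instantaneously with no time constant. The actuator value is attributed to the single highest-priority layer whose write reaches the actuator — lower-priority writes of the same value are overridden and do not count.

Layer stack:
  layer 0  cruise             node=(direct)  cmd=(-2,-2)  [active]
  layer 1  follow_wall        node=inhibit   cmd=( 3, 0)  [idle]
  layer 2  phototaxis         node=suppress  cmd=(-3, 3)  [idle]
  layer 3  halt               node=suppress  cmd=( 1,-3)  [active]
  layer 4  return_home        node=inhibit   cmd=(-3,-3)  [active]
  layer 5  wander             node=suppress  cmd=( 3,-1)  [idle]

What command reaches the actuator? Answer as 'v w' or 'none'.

layer 0 (cruise) active — direct: (-2, -2)
layer 1 (follow_wall) idle — unchanged: (-2, -2)
layer 2 (phototaxis) idle — unchanged: (-2, -2)
layer 3 (halt) active — suppresses: (1, -3)
layer 4 (return_home) active — inhibits: none
layer 5 (wander) idle — unchanged: none
→ actuator none

none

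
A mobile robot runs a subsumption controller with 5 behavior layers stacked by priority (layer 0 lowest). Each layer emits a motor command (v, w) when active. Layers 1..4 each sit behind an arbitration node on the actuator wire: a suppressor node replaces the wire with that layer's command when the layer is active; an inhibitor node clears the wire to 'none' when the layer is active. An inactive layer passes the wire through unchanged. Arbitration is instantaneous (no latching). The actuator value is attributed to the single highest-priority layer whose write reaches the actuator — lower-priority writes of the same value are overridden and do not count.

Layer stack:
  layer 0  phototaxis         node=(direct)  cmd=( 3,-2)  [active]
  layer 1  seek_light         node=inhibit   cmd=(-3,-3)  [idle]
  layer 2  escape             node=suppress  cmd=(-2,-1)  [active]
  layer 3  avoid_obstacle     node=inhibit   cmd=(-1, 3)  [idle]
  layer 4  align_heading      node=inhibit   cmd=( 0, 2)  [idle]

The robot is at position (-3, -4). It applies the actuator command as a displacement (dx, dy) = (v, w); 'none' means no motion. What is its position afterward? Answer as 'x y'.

-5 -5

layer 0 (phototaxis) active — direct: (3, -2)
layer 1 (seek_light) idle — unchanged: (3, -2)
layer 2 (escape) active — suppresses: (-2, -1)
layer 3 (avoid_obstacle) idle — unchanged: (-2, -1)
layer 4 (align_heading) idle — unchanged: (-2, -1)
→ actuator (-2, -1)
position: (-3, -4) + (-2, -1) = (-5, -5)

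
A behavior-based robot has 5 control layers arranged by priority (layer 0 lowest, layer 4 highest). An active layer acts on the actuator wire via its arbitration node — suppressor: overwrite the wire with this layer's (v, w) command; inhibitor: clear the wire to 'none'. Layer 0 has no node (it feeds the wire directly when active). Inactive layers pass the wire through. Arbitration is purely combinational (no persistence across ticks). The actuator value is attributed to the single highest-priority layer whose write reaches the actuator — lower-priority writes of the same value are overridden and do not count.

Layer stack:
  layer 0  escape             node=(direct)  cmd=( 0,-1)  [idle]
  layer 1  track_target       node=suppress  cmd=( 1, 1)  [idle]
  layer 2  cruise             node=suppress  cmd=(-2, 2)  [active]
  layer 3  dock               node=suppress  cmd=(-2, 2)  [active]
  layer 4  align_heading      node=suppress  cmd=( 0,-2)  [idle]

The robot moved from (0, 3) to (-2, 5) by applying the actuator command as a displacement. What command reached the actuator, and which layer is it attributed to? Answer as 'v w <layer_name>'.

displacement = (-2, 5) − (0, 3) = (-2, 2)
[0] escape off; wire := none
[1] track_target off; pass none
[2] cruise on (suppress); wire := (-2, 2)
[3] dock on (suppress); wire := (-2, 2)
[4] align_heading off; pass (-2, 2)
output (-2, 2) — from layer 3 (dock)

-2 2 dock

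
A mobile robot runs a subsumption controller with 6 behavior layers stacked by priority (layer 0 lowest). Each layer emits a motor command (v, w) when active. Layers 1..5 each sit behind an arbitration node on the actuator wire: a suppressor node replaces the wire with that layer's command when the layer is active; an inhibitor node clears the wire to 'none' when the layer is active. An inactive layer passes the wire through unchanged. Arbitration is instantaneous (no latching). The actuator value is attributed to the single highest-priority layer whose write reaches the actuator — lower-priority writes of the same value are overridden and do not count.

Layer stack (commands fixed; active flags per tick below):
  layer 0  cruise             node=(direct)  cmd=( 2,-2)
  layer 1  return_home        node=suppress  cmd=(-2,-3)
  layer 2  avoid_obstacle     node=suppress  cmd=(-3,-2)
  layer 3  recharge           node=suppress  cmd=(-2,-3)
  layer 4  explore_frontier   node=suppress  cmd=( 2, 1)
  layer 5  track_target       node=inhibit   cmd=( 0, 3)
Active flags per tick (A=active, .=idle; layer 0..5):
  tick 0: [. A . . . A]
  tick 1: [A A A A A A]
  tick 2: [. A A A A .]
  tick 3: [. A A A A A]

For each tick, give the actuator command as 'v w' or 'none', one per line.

tick 0:
  layer 0 (cruise) idle — none
  layer 1 (return_home) active — suppresses: (-2, -3)
  layer 2 (avoid_obstacle) idle — unchanged: (-2, -3)
  layer 3 (recharge) idle — unchanged: (-2, -3)
  layer 4 (explore_frontier) idle — unchanged: (-2, -3)
  layer 5 (track_target) active — inhibits: none
  → actuator none
tick 1:
  layer 0 (cruise) active — direct: (2, -2)
  layer 1 (return_home) active — suppresses: (-2, -3)
  layer 2 (avoid_obstacle) active — suppresses: (-3, -2)
  layer 3 (recharge) active — suppresses: (-2, -3)
  layer 4 (explore_frontier) active — suppresses: (2, 1)
  layer 5 (track_target) active — inhibits: none
  → actuator none
tick 2:
  layer 0 (cruise) idle — none
  layer 1 (return_home) active — suppresses: (-2, -3)
  layer 2 (avoid_obstacle) active — suppresses: (-3, -2)
  layer 3 (recharge) active — suppresses: (-2, -3)
  layer 4 (explore_frontier) active — suppresses: (2, 1)
  layer 5 (track_target) idle — unchanged: (2, 1)
  → actuator (2, 1)
tick 3:
  layer 0 (cruise) idle — none
  layer 1 (return_home) active — suppresses: (-2, -3)
  layer 2 (avoid_obstacle) active — suppresses: (-3, -2)
  layer 3 (recharge) active — suppresses: (-2, -3)
  layer 4 (explore_frontier) active — suppresses: (2, 1)
  layer 5 (track_target) active — inhibits: none
  → actuator none

none
none
2 1
none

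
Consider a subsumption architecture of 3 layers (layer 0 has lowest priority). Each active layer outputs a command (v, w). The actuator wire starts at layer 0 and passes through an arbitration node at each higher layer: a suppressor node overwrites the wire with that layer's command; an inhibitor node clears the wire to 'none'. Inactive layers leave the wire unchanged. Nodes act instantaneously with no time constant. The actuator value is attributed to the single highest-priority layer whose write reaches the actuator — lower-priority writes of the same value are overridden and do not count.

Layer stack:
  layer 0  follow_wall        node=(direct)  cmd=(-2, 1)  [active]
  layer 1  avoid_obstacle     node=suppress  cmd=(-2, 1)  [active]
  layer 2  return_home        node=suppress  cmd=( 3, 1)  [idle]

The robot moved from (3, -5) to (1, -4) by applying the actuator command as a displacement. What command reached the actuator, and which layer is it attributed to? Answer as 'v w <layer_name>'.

-2 1 avoid_obstacle

displacement = (1, -4) − (3, -5) = (-2, 1)
layer 0 (follow_wall) active — direct: (-2, 1)
layer 1 (avoid_obstacle) active — suppresses: (-2, 1)
layer 2 (return_home) idle — unchanged: (-2, 1)
→ actuator (-2, 1) — from layer 1 (avoid_obstacle)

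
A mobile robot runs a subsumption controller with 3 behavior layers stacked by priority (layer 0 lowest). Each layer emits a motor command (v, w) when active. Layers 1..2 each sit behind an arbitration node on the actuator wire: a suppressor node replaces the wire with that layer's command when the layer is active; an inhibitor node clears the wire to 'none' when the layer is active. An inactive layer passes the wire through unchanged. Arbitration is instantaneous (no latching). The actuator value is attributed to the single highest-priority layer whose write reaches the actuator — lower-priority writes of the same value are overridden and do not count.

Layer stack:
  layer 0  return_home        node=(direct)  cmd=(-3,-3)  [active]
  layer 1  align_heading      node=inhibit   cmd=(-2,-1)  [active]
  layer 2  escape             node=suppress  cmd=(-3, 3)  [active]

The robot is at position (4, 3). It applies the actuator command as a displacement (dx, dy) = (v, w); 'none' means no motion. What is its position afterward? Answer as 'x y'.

layer 0 (return_home) active — direct: (-3, -3)
layer 1 (align_heading) active — inhibits: none
layer 2 (escape) active — suppresses: (-3, 3)
→ actuator (-3, 3)
position: (4, 3) + (-3, 3) = (1, 6)

1 6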